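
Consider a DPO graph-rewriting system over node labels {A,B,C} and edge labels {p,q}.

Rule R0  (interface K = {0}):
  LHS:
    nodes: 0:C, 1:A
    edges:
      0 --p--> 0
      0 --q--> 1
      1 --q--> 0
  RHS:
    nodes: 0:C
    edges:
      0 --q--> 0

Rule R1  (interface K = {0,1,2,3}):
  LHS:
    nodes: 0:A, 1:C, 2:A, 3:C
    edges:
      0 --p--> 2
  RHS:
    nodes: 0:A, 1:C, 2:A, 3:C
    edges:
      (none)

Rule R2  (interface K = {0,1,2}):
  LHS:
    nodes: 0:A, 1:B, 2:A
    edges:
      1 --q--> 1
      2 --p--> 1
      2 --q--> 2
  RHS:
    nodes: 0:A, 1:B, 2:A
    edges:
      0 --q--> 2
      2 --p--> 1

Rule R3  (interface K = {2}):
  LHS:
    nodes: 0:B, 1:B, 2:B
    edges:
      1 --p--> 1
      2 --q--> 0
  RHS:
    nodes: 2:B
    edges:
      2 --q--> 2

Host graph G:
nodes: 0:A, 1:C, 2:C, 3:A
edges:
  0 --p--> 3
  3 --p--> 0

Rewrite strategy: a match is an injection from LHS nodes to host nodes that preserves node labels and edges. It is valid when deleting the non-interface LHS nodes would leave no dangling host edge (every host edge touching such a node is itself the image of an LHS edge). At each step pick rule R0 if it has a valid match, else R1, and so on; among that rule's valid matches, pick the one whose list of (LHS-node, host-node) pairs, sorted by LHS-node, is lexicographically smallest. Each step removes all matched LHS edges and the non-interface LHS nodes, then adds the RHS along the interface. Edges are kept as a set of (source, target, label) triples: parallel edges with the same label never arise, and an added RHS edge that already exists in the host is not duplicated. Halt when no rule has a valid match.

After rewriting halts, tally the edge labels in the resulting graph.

start.  V:4 E:2  edges: 0-p->3 3-p->0
1. fire R1 via {0↦0, 1↦1, 2↦3, 3↦2}  →  V:4 E:1  edges: 3-p->0
2. fire R1 via {0↦3, 1↦1, 2↦0, 3↦2}  →  V:4 E:0  edges: ∅
normal form: no rule applies after step 2
NF edges: []

Answer: (no edges)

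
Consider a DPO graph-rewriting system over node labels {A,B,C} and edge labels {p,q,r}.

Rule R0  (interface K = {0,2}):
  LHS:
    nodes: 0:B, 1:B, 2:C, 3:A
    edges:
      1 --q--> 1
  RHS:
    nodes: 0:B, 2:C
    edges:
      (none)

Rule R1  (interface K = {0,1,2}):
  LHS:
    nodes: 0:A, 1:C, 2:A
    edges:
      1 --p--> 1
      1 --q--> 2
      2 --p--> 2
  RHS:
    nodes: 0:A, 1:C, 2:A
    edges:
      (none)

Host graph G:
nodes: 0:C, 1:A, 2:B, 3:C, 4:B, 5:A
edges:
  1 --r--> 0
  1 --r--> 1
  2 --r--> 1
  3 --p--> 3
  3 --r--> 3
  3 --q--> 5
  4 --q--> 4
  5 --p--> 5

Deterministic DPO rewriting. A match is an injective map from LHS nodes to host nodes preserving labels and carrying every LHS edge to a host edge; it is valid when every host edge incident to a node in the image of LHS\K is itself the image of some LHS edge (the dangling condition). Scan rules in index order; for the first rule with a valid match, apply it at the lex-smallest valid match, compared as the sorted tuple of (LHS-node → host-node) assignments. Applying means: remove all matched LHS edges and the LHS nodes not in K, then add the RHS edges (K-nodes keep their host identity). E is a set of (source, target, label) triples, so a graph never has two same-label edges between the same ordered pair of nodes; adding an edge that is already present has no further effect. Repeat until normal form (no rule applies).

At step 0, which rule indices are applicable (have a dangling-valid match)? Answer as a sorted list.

R0: no valid match — 4 raw matches, all fail dangling condition
R1: 1 valid match — {0↦1, 1↦3, 2↦5}

Answer: [R1]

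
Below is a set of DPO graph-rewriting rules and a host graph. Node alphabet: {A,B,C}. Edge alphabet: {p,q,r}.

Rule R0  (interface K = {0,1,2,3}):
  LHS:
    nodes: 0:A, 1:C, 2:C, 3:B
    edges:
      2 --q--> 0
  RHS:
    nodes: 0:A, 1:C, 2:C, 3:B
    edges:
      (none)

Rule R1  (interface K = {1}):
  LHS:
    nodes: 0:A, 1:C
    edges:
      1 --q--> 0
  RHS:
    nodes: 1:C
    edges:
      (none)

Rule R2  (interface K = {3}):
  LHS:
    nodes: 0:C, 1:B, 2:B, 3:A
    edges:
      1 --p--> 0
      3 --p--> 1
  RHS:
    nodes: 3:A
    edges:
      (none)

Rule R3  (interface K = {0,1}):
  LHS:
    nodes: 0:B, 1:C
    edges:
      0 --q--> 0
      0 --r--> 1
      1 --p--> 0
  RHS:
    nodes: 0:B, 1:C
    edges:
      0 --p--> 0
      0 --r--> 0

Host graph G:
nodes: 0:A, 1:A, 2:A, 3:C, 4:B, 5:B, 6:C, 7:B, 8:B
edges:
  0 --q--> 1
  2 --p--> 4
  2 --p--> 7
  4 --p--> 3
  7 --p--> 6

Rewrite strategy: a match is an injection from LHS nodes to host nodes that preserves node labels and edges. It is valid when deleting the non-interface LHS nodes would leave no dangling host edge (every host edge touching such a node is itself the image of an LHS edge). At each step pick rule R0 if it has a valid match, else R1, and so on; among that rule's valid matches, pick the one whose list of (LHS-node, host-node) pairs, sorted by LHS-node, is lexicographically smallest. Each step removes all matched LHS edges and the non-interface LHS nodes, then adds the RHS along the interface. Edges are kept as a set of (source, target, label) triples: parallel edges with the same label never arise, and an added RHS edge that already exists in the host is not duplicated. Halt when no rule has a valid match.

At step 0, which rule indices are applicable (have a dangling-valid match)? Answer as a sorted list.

R0: no valid match — LHS pattern not found
R1: no valid match — LHS pattern not found
R2: 4 valid matches — {0↦3, 1↦4, 2↦5, 3↦2}, {0↦3, 1↦4, 2↦8, 3↦2}, {0↦6, 1↦7, 2↦5, 3↦2} (+1 more)
R3: no valid match — LHS pattern not found

Answer: [R2]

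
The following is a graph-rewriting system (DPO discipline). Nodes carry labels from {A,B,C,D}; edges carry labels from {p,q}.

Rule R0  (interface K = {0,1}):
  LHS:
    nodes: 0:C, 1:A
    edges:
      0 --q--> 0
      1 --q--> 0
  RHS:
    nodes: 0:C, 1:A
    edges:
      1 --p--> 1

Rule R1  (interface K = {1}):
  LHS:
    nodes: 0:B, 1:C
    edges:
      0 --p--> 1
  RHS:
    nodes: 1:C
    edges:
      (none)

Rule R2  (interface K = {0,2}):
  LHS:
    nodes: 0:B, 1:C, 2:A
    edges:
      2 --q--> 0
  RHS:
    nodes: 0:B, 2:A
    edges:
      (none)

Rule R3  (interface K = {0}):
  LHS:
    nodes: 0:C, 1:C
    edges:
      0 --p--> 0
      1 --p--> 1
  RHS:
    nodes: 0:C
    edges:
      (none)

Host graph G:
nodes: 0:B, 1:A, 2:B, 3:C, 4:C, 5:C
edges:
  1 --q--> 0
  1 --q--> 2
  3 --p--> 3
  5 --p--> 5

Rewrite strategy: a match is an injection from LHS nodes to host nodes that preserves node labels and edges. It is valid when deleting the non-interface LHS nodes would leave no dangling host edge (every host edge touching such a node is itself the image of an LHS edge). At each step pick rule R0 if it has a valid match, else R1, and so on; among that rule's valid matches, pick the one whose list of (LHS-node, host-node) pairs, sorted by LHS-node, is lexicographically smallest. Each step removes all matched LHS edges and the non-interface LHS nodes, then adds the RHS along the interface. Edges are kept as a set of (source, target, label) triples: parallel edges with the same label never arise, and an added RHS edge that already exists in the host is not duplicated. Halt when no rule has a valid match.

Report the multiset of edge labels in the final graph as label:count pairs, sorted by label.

Answer: (no edges)

Steps:
initial: |V|=6 |E|=4  E = 1-q->0 1-q->2 3-p->3 5-p->5
step 1: apply R2 at {0↦0, 1↦4, 2↦1}  → |V|=5 |E|=3  E = 1-q->2 3-p->3 5-p->5
step 2: apply R3 at {0↦3, 1↦5}  → |V|=4 |E|=1  E = 1-q->2
step 3: apply R2 at {0↦2, 1↦3, 2↦1}  → |V|=3 |E|=0  E = ∅
normal form: no rule applies after step 3
NF edges: []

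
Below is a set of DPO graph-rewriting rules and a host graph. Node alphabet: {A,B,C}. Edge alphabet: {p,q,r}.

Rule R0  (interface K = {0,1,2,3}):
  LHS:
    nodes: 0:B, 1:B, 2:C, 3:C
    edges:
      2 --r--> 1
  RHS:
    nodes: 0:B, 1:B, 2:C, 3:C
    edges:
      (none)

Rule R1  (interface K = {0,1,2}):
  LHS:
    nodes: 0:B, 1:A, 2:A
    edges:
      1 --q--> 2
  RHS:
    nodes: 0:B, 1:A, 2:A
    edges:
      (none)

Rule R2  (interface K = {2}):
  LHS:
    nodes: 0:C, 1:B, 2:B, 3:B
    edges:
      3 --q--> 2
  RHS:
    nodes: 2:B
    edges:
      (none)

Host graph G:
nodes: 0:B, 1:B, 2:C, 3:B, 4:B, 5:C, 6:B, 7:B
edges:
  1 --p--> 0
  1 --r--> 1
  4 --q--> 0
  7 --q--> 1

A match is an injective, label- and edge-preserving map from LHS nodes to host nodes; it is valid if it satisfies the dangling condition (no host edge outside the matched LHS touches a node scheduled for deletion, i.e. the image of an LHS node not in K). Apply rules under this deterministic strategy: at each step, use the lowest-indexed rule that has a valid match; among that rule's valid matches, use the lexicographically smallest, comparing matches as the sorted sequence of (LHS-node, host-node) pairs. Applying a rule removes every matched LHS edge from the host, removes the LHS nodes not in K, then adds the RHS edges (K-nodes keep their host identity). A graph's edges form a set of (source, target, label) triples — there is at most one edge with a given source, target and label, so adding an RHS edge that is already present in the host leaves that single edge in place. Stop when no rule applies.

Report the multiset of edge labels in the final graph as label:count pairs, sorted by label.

[0] host  ⇒  8 nodes, 4 edges  {1-p->0 1-r->1 4-q->0 7-q->1}
[1] R2 @ {0↦2, 1↦3, 2↦0, 3↦4}  ⇒  5 nodes, 3 edges  {1-p->0 1-r->1 7-q->1}
[2] R2 @ {0↦5, 1↦6, 2↦1, 3↦7}  ⇒  2 nodes, 2 edges  {1-p->0 1-r->1}
halt: no rule applies after step 2
NF edges: [(1, 0, 'p'), (1, 1, 'r')]

Answer: p:1 r:1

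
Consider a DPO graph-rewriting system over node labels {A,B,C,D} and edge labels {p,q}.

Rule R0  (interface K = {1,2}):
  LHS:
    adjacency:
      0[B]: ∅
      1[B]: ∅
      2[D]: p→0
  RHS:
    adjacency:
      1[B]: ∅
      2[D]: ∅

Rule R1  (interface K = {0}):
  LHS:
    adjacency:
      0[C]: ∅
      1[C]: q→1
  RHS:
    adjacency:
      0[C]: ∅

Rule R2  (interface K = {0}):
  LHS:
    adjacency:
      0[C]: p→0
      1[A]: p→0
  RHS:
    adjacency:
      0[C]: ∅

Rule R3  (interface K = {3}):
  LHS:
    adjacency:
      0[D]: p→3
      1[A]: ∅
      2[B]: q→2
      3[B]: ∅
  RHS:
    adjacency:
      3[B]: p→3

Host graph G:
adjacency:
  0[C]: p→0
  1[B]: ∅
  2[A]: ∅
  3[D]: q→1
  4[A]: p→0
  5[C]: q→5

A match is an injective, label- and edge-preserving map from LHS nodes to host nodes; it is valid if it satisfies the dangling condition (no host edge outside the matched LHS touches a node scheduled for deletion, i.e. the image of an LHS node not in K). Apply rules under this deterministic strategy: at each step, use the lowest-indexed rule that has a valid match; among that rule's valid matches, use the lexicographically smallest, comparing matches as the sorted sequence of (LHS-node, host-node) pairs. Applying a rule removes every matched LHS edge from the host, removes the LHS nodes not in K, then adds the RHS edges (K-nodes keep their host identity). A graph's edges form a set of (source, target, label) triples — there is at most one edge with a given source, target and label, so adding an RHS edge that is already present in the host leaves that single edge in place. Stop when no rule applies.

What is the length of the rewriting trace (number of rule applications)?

Answer: 2

Steps:
start.  V:6 E:4  edges: 0-p->0 3-q->1 4-p->0 5-q->5
1. fire R1 via {0↦0, 1↦5}  →  V:5 E:3  edges: 0-p->0 3-q->1 4-p->0
2. fire R2 via {0↦0, 1↦4}  →  V:4 E:1  edges: 3-q->1
halt: no rule applies after step 2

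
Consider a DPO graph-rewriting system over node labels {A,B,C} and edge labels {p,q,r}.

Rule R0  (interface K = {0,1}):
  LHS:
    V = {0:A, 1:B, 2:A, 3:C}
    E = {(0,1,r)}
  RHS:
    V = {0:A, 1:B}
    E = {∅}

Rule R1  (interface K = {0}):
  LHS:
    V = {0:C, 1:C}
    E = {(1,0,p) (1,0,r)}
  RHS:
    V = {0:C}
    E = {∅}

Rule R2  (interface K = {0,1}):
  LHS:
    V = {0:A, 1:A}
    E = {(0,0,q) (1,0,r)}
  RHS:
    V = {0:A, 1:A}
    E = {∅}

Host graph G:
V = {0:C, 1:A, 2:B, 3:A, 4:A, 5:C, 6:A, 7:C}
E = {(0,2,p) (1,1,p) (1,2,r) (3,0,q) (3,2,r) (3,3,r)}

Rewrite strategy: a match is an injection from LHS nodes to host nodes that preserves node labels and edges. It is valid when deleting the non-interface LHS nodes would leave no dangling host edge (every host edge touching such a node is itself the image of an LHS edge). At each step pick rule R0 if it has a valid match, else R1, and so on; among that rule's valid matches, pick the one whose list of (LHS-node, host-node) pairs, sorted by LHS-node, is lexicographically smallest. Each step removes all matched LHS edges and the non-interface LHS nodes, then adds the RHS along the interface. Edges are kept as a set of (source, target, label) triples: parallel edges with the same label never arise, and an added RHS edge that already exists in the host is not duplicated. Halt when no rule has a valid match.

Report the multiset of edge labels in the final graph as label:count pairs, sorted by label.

Answer: p:2 q:1 r:1

Steps:
initial: |V|=8 |E|=6  E = 0-p->2 1-p->1 1-r->2 3-q->0 3-r->2 3-r->3
step 1: apply R0 at {0↦1, 1↦2, 2↦4, 3↦5}  → |V|=6 |E|=5  E = 0-p->2 1-p->1 3-q->0 3-r->2 3-r->3
step 2: apply R0 at {0↦3, 1↦2, 2↦6, 3↦7}  → |V|=4 |E|=4  E = 0-p->2 1-p->1 3-q->0 3-r->3
halt: no rule applies after step 2
NF edges: [(0, 2, 'p'), (1, 1, 'p'), (3, 0, 'q'), (3, 3, 'r')]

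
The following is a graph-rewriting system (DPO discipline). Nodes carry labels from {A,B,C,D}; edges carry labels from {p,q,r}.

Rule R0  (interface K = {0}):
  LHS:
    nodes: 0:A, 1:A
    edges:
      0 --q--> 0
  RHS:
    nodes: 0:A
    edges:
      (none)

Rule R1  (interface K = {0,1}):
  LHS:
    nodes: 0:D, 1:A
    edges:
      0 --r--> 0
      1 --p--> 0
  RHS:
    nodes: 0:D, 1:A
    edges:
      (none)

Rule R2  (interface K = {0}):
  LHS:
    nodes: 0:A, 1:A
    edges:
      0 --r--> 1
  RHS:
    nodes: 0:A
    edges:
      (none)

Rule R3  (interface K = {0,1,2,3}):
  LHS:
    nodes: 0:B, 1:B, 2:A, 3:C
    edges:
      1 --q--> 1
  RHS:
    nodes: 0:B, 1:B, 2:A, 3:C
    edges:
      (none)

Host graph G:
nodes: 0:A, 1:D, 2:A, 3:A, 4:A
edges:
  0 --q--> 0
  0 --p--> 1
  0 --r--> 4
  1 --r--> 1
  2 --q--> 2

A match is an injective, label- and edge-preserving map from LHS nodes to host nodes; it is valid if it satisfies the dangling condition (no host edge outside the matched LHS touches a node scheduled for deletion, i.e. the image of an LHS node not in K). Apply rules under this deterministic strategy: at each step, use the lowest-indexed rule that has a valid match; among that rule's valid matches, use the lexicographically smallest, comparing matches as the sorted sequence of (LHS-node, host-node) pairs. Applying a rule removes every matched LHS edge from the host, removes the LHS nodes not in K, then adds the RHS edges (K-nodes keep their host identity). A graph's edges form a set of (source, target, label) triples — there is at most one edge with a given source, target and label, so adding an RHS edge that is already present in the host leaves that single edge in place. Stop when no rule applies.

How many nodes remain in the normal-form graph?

[0] host  ⇒  5 nodes, 5 edges  {0-q->0 0-p->1 0-r->4 1-r->1 2-q->2}
[1] R0 @ {0↦0, 1↦3}  ⇒  4 nodes, 4 edges  {0-p->1 0-r->4 1-r->1 2-q->2}
[2] R1 @ {0↦1, 1↦0}  ⇒  4 nodes, 2 edges  {0-r->4 2-q->2}
[3] R2 @ {0↦0, 1↦4}  ⇒  3 nodes, 1 edges  {2-q->2}
[4] R0 @ {0↦2, 1↦0}  ⇒  2 nodes, 0 edges  {∅}
final graph: no rule applies after step 4
NF nodes: {1:D, 2:A}

Answer: 2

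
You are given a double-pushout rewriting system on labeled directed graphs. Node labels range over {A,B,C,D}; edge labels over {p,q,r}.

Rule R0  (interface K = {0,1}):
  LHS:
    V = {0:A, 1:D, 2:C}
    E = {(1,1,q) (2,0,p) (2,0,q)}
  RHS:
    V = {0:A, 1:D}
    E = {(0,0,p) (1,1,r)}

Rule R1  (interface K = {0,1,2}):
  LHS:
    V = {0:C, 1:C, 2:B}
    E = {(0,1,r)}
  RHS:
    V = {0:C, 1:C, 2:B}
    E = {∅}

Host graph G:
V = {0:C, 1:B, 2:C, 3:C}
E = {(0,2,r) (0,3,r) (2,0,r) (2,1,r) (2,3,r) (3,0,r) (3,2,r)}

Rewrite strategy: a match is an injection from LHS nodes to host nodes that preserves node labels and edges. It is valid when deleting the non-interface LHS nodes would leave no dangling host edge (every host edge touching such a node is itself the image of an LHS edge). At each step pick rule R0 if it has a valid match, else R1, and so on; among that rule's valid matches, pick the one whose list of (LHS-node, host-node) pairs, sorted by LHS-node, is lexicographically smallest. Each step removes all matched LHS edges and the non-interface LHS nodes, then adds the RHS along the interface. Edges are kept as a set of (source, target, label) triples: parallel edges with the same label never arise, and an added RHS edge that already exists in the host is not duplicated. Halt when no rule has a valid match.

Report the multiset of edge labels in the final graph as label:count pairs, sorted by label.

Answer: r:1

Rewrite trace:
initial: |V|=4 |E|=7  E = 0-r->2 0-r->3 2-r->0 2-r->1 2-r->3 3-r->0 3-r->2
step 1: apply R1 at {0↦0, 1↦2, 2↦1}  → |V|=4 |E|=6  E = 0-r->3 2-r->0 2-r->1 2-r->3 3-r->0 3-r->2
step 2: apply R1 at {0↦0, 1↦3, 2↦1}  → |V|=4 |E|=5  E = 2-r->0 2-r->1 2-r->3 3-r->0 3-r->2
step 3: apply R1 at {0↦2, 1↦0, 2↦1}  → |V|=4 |E|=4  E = 2-r->1 2-r->3 3-r->0 3-r->2
step 4: apply R1 at {0↦2, 1↦3, 2↦1}  → |V|=4 |E|=3  E = 2-r->1 3-r->0 3-r->2
step 5: apply R1 at {0↦3, 1↦0, 2↦1}  → |V|=4 |E|=2  E = 2-r->1 3-r->2
step 6: apply R1 at {0↦3, 1↦2, 2↦1}  → |V|=4 |E|=1  E = 2-r->1
halt: no rule applies after step 6
NF edges: [(2, 1, 'r')]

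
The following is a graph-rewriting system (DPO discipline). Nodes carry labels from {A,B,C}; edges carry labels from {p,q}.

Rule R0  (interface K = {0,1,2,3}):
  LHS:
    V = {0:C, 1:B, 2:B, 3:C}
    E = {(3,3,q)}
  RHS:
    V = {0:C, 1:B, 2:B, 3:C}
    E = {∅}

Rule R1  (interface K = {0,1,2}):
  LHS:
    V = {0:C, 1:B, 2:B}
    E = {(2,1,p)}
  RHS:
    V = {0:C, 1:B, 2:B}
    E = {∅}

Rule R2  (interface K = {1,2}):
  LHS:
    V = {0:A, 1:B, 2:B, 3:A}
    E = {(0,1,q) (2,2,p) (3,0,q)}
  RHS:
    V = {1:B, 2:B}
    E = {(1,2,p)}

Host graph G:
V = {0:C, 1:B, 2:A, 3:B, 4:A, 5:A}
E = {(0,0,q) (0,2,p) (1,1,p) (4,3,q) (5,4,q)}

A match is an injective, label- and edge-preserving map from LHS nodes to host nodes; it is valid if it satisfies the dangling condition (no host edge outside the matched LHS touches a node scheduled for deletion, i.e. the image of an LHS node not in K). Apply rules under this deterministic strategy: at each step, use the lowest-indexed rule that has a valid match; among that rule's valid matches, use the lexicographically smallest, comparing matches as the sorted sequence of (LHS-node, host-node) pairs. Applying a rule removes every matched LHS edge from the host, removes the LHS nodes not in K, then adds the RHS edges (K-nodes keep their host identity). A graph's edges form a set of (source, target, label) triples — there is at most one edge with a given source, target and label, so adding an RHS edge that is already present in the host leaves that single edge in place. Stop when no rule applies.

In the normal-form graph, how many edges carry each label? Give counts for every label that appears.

[0] host  ⇒  6 nodes, 5 edges  {0-q->0 0-p->2 1-p->1 4-q->3 5-q->4}
[1] R2 @ {0↦4, 1↦3, 2↦1, 3↦5}  ⇒  4 nodes, 3 edges  {0-q->0 0-p->2 3-p->1}
[2] R1 @ {0↦0, 1↦1, 2↦3}  ⇒  4 nodes, 2 edges  {0-q->0 0-p->2}
final graph: no rule applies after step 2
NF edges: [(0, 0, 'q'), (0, 2, 'p')]

Answer: p:1 q:1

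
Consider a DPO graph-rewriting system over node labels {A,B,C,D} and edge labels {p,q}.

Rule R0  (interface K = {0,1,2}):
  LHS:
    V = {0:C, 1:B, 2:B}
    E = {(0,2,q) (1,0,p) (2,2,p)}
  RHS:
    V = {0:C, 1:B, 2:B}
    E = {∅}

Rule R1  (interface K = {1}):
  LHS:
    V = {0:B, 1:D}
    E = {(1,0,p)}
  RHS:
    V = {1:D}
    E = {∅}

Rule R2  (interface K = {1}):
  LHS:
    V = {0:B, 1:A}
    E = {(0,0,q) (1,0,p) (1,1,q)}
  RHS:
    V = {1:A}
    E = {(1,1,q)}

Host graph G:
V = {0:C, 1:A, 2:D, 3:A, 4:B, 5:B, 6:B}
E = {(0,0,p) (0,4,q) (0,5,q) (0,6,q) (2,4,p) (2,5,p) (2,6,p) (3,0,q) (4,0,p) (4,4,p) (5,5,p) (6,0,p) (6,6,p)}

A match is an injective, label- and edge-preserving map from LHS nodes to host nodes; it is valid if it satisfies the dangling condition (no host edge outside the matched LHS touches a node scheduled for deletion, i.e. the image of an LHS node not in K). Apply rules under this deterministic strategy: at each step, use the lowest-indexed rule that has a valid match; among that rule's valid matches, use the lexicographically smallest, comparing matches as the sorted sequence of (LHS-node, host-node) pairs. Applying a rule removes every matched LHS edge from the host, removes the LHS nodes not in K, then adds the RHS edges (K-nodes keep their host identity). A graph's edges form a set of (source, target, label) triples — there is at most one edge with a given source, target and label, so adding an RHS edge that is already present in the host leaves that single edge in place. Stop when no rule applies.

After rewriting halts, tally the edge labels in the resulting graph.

Answer: p:3 q:2

Steps:
start.  V:7 E:13  edges: 0-p->0 0-q->4 0-q->5 0-q->6 2-p->4 2-p->5 2-p->6 3-q->0 4-p->0 4-p->4 5-p->5 6-p->0 6-p->6
1. fire R0 via {0↦0, 1↦4, 2↦5}  →  V:7 E:10  edges: 0-p->0 0-q->4 0-q->6 2-p->4 2-p->5 2-p->6 3-q->0 4-p->4 6-p->0 6-p->6
2. fire R0 via {0↦0, 1↦6, 2↦4}  →  V:7 E:7  edges: 0-p->0 0-q->6 2-p->4 2-p->5 2-p->6 3-q->0 6-p->6
3. fire R1 via {0↦4, 1↦2}  →  V:6 E:6  edges: 0-p->0 0-q->6 2-p->5 2-p->6 3-q->0 6-p->6
4. fire R1 via {0↦5, 1↦2}  →  V:5 E:5  edges: 0-p->0 0-q->6 2-p->6 3-q->0 6-p->6
final graph: no rule applies after step 4
NF edges: [(0, 0, 'p'), (0, 6, 'q'), (2, 6, 'p'), (3, 0, 'q'), (6, 6, 'p')]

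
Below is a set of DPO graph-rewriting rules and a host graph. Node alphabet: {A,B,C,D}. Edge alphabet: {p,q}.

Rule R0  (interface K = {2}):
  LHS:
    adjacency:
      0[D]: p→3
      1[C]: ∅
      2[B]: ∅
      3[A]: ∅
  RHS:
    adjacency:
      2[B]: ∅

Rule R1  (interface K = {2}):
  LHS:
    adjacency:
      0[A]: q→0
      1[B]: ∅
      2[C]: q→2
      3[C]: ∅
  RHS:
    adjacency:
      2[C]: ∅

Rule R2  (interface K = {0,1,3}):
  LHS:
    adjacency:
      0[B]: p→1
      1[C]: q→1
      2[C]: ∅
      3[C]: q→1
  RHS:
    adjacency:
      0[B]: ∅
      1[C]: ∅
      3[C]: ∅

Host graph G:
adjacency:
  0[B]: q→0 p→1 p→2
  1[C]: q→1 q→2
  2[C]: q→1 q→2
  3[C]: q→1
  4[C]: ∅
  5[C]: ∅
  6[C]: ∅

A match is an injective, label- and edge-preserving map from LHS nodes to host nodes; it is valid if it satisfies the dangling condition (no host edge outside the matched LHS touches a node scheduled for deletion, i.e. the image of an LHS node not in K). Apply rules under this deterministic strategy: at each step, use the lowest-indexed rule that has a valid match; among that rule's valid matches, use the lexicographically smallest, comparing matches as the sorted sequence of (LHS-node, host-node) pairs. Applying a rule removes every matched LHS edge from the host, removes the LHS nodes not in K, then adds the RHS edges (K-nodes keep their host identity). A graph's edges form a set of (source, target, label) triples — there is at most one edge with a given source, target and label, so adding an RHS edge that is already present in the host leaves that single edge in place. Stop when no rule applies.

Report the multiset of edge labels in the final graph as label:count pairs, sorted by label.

initial: |V|=7 |E|=8  E = 0-q->0 0-p->1 0-p->2 1-q->1 1-q->2 2-q->1 2-q->2 3-q->1
step 1: apply R2 at {0↦0, 1↦1, 2↦4, 3↦2}  → |V|=6 |E|=5  E = 0-q->0 0-p->2 1-q->2 2-q->2 3-q->1
step 2: apply R2 at {0↦0, 1↦2, 2↦5, 3↦1}  → |V|=5 |E|=2  E = 0-q->0 3-q->1
final graph: no rule applies after step 2
NF edges: [(0, 0, 'q'), (3, 1, 'q')]

Answer: q:2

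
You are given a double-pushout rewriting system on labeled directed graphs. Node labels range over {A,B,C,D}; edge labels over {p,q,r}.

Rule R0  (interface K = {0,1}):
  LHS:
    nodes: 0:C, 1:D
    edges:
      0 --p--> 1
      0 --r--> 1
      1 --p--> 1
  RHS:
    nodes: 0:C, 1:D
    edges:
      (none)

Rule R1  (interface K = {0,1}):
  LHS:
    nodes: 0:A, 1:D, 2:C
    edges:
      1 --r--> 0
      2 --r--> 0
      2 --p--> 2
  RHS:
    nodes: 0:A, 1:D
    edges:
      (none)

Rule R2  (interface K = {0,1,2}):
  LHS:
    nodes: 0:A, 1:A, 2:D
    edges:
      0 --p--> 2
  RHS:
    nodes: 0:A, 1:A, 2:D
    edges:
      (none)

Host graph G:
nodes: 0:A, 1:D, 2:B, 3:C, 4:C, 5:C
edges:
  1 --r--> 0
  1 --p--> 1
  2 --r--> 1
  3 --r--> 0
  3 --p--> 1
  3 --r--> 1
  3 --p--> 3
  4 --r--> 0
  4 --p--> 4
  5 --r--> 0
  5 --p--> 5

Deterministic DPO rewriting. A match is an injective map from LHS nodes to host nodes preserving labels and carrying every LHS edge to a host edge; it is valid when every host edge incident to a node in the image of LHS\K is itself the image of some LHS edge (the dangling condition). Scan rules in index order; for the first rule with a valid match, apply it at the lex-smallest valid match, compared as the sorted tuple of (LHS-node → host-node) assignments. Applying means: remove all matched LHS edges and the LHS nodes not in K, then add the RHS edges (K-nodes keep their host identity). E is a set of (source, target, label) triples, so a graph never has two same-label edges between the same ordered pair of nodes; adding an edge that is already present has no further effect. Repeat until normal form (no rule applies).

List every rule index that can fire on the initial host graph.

Answer: [R0,R1]

Rewrite trace:
R0: 1 valid match — {0↦3, 1↦1}
R1: 2 valid matches — {0↦0, 1↦1, 2↦4}, {0↦0, 1↦1, 2↦5}
R2: no valid match — LHS pattern not found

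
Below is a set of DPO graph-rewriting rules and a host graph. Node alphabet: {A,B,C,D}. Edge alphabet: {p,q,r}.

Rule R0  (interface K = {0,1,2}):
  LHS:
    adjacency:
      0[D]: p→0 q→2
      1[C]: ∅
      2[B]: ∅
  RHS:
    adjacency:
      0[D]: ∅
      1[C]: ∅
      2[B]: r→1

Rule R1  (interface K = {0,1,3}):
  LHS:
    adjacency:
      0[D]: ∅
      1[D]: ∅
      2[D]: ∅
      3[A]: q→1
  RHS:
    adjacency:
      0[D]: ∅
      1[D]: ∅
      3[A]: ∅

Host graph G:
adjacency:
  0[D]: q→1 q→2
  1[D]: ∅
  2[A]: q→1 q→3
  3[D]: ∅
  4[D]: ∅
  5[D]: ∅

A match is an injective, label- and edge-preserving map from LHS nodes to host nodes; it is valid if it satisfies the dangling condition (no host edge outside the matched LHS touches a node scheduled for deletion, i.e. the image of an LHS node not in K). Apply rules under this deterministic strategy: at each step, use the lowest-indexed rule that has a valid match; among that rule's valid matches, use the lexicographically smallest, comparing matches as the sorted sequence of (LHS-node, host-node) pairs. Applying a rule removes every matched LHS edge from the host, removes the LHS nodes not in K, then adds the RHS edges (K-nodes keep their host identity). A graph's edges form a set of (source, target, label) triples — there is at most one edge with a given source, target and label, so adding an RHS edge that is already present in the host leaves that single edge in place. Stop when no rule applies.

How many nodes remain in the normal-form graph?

start.  V:6 E:4  edges: 0-q->1 0-q->2 2-q->1 2-q->3
1. fire R1 via {0↦0, 1↦1, 2↦4, 3↦2}  →  V:5 E:3  edges: 0-q->1 0-q->2 2-q->3
2. fire R1 via {0↦0, 1↦3, 2↦5, 3↦2}  →  V:4 E:2  edges: 0-q->1 0-q->2
halt: no rule applies after step 2
NF nodes: {0:D, 1:D, 2:A, 3:D}

Answer: 4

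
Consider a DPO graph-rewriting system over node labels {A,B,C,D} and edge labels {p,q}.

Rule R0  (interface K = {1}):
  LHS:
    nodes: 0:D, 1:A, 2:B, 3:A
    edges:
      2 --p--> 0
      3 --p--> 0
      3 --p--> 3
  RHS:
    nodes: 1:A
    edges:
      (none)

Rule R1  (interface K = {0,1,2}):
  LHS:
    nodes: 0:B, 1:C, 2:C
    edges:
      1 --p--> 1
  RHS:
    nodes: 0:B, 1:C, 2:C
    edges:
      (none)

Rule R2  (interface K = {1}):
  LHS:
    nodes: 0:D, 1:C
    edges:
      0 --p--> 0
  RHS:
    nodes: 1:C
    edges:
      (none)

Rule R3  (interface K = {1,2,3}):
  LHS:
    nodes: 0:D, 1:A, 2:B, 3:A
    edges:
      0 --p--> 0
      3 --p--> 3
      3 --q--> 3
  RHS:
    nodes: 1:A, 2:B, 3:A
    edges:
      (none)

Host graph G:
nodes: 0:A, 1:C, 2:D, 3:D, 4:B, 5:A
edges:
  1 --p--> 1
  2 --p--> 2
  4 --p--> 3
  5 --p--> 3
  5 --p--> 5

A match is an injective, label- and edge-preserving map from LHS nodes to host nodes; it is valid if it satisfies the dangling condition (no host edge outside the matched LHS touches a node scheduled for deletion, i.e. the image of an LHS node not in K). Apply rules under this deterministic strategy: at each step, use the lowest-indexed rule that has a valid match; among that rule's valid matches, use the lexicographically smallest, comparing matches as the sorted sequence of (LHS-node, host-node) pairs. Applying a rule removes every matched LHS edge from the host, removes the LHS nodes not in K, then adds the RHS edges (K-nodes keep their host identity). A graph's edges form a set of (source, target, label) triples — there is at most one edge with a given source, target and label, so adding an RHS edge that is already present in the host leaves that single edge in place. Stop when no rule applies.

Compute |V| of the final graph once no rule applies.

Answer: 2

Derivation:
[0] host  ⇒  6 nodes, 5 edges  {1-p->1 2-p->2 4-p->3 5-p->3 5-p->5}
[1] R0 @ {0↦3, 1↦0, 2↦4, 3↦5}  ⇒  3 nodes, 2 edges  {1-p->1 2-p->2}
[2] R2 @ {0↦2, 1↦1}  ⇒  2 nodes, 1 edges  {1-p->1}
halt: no rule applies after step 2
NF nodes: {0:A, 1:C}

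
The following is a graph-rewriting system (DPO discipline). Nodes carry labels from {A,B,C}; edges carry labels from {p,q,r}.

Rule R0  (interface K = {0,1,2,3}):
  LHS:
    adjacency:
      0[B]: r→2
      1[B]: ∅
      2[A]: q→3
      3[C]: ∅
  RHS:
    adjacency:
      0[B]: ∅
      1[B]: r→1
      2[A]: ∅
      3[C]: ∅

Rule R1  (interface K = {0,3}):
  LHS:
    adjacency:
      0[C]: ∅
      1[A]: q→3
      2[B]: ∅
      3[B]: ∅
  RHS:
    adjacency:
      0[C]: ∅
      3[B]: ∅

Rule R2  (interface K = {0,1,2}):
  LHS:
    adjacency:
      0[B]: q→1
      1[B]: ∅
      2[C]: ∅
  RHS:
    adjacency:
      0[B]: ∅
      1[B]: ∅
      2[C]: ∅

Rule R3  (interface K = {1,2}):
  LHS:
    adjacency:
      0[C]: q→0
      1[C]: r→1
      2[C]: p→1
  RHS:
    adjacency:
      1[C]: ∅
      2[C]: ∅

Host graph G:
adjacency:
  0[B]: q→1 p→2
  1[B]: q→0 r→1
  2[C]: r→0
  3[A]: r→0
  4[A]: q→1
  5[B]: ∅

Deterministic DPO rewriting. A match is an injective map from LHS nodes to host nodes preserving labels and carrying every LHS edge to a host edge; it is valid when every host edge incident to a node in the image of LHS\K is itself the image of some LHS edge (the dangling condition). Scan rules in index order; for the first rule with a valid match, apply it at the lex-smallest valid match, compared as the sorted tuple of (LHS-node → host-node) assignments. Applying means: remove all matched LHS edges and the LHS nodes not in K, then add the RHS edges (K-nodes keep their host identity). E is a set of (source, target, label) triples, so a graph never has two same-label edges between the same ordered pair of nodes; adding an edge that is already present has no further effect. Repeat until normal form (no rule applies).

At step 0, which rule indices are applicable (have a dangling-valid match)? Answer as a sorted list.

Answer: [R1,R2]

Steps:
R0: no valid match — LHS pattern not found
R1: 1 valid match — {0↦2, 1↦4, 2↦5, 3↦1}
R2: 2 valid matches — {0↦0, 1↦1, 2↦2}, {0↦1, 1↦0, 2↦2}
R3: no valid match — LHS pattern not found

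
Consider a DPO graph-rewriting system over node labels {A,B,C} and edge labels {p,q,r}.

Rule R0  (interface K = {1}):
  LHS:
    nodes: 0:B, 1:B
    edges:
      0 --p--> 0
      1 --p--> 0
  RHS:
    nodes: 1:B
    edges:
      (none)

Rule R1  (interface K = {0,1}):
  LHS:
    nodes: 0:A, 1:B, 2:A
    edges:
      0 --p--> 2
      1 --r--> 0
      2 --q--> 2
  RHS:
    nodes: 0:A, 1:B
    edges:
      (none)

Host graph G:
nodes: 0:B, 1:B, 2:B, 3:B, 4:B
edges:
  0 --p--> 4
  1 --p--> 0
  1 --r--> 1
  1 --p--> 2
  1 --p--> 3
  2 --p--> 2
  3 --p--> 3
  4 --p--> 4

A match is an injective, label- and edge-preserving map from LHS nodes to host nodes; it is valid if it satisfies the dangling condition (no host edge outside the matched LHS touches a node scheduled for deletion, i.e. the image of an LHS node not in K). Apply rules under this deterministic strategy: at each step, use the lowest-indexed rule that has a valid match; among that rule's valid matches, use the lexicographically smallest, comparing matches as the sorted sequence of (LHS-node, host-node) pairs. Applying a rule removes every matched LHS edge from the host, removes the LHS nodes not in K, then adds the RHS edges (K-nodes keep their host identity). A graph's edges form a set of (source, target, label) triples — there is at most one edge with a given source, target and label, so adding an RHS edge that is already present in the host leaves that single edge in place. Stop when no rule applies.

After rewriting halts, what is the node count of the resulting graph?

[0] host  ⇒  5 nodes, 8 edges  {0-p->4 1-p->0 1-r->1 1-p->2 1-p->3 2-p->2 3-p->3 4-p->4}
[1] R0 @ {0↦2, 1↦1}  ⇒  4 nodes, 6 edges  {0-p->4 1-p->0 1-r->1 1-p->3 3-p->3 4-p->4}
[2] R0 @ {0↦3, 1↦1}  ⇒  3 nodes, 4 edges  {0-p->4 1-p->0 1-r->1 4-p->4}
[3] R0 @ {0↦4, 1↦0}  ⇒  2 nodes, 2 edges  {1-p->0 1-r->1}
final graph: no rule applies after step 3
NF nodes: {0:B, 1:B}

Answer: 2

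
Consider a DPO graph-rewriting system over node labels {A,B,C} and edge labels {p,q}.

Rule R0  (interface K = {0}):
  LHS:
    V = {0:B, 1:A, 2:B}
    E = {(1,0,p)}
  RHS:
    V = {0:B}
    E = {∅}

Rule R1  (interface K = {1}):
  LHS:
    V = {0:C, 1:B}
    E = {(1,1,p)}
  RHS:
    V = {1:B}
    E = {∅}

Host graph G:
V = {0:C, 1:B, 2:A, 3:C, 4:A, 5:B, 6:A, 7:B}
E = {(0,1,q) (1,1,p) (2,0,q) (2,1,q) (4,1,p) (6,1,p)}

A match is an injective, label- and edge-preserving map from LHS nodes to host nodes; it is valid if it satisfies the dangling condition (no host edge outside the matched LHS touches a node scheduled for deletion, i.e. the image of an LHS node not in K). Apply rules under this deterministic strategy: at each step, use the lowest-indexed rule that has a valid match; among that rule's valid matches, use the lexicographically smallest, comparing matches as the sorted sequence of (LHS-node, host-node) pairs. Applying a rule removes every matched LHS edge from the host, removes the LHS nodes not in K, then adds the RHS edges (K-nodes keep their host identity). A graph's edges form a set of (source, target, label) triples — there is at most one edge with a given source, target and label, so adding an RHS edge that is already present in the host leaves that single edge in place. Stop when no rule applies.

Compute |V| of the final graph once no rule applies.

start.  V:8 E:6  edges: 0-q->1 1-p->1 2-q->0 2-q->1 4-p->1 6-p->1
1. fire R0 via {0↦1, 1↦4, 2↦5}  →  V:6 E:5  edges: 0-q->1 1-p->1 2-q->0 2-q->1 6-p->1
2. fire R0 via {0↦1, 1↦6, 2↦7}  →  V:4 E:4  edges: 0-q->1 1-p->1 2-q->0 2-q->1
3. fire R1 via {0↦3, 1↦1}  →  V:3 E:3  edges: 0-q->1 2-q->0 2-q->1
normal form: no rule applies after step 3
NF nodes: {0:C, 1:B, 2:A}

Answer: 3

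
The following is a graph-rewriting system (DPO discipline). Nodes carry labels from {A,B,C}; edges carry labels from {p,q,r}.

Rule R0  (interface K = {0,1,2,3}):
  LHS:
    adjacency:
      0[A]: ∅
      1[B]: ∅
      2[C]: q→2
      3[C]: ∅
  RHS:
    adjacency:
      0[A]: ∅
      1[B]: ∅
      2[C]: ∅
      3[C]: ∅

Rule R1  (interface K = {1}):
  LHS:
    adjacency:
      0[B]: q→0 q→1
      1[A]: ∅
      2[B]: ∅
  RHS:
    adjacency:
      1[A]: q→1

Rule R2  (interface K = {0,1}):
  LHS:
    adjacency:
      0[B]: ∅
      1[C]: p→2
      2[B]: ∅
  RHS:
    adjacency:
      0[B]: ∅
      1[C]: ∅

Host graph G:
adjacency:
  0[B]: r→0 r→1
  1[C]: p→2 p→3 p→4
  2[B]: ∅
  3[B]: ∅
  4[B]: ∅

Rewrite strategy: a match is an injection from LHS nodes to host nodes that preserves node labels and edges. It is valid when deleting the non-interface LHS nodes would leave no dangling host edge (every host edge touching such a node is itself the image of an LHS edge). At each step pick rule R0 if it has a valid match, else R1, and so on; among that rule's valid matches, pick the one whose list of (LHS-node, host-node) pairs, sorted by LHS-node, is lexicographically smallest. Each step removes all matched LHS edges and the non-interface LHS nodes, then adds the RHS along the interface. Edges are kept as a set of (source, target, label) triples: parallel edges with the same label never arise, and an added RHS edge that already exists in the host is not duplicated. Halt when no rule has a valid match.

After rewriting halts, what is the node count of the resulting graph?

start.  V:5 E:5  edges: 0-r->0 0-r->1 1-p->2 1-p->3 1-p->4
1. fire R2 via {0↦0, 1↦1, 2↦2}  →  V:4 E:4  edges: 0-r->0 0-r->1 1-p->3 1-p->4
2. fire R2 via {0↦0, 1↦1, 2↦3}  →  V:3 E:3  edges: 0-r->0 0-r->1 1-p->4
3. fire R2 via {0↦0, 1↦1, 2↦4}  →  V:2 E:2  edges: 0-r->0 0-r->1
halt: no rule applies after step 3
NF nodes: {0:B, 1:C}

Answer: 2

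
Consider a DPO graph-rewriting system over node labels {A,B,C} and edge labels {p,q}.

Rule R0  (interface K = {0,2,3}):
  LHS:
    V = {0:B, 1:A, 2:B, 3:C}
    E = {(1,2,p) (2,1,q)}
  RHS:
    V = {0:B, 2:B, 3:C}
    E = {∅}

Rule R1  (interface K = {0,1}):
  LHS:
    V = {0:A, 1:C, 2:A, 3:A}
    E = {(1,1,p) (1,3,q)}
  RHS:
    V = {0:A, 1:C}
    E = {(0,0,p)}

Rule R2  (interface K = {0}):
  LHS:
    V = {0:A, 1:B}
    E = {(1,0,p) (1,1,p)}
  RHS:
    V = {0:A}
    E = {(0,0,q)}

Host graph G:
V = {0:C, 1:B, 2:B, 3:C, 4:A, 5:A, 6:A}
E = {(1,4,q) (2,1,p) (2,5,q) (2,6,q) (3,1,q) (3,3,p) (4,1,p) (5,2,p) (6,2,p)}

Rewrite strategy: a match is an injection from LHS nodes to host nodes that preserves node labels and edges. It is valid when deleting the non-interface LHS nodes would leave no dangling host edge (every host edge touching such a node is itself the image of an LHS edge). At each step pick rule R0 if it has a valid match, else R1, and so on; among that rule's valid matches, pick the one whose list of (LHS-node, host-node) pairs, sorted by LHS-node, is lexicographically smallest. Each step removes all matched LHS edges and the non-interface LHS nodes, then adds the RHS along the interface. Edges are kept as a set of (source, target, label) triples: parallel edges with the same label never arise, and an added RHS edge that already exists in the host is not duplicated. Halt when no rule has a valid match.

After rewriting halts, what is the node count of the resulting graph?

[0] host  ⇒  7 nodes, 9 edges  {1-q->4 2-p->1 2-q->5 2-q->6 3-q->1 3-p->3 4-p->1 5-p->2 6-p->2}
[1] R0 @ {0↦1, 1↦5, 2↦2, 3↦0}  ⇒  6 nodes, 7 edges  {1-q->4 2-p->1 2-q->6 3-q->1 3-p->3 4-p->1 6-p->2}
[2] R0 @ {0↦1, 1↦6, 2↦2, 3↦0}  ⇒  5 nodes, 5 edges  {1-q->4 2-p->1 3-q->1 3-p->3 4-p->1}
[3] R0 @ {0↦2, 1↦4, 2↦1, 3↦0}  ⇒  4 nodes, 3 edges  {2-p->1 3-q->1 3-p->3}
normal form: no rule applies after step 3
NF nodes: {0:C, 1:B, 2:B, 3:C}

Answer: 4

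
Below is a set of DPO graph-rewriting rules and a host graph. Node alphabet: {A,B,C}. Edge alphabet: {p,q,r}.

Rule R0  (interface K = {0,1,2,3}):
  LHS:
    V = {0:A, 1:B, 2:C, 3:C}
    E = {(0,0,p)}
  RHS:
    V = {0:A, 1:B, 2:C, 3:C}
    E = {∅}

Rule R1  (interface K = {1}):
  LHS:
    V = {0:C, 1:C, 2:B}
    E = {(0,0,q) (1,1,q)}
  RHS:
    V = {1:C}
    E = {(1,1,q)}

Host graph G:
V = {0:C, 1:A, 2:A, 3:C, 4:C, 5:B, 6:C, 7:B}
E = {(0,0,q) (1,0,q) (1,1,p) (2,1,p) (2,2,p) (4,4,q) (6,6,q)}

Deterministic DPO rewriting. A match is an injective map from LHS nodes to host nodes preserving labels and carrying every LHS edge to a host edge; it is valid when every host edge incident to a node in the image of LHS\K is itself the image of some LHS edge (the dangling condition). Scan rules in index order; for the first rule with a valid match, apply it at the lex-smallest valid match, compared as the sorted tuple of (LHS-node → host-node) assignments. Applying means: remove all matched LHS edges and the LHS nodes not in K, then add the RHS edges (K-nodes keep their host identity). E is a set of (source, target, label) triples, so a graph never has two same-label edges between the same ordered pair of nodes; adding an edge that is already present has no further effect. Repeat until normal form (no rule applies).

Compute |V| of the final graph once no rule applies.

Answer: 4

Steps:
start.  V:8 E:7  edges: 0-q->0 1-q->0 1-p->1 2-p->1 2-p->2 4-q->4 6-q->6
1. fire R0 via {0↦1, 1↦5, 2↦0, 3↦3}  →  V:8 E:6  edges: 0-q->0 1-q->0 2-p->1 2-p->2 4-q->4 6-q->6
2. fire R0 via {0↦2, 1↦5, 2↦0, 3↦3}  →  V:8 E:5  edges: 0-q->0 1-q->0 2-p->1 4-q->4 6-q->6
3. fire R1 via {0↦4, 1↦0, 2↦5}  →  V:6 E:4  edges: 0-q->0 1-q->0 2-p->1 6-q->6
4. fire R1 via {0↦6, 1↦0, 2↦7}  →  V:4 E:3  edges: 0-q->0 1-q->0 2-p->1
normal form: no rule applies after step 4
NF nodes: {0:C, 1:A, 2:A, 3:C}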